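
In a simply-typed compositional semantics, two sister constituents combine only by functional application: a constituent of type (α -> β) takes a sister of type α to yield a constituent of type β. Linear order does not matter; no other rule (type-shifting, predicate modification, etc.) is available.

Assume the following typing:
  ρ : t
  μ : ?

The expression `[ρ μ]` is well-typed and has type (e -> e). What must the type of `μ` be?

(t -> (e -> e))

[ρ μ] must have type (e -> e). The sister ρ has type t; that is not a function onto (e -> e), so μ must be the functor, of type (t -> (e -> e)).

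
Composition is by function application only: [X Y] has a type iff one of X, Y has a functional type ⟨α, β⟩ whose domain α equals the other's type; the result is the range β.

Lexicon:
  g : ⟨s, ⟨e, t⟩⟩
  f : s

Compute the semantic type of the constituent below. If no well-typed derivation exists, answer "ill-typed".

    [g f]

[g f]: g is ⟨s, ⟨e, t⟩⟩, f is s; result ⟨e, t⟩.

⟨e, t⟩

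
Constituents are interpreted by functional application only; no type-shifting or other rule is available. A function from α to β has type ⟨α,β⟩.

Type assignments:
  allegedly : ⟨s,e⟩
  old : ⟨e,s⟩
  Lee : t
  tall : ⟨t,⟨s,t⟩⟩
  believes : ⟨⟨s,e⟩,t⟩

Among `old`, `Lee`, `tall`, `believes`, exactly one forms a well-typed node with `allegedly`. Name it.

old : ⟨e,s⟩ — does not combine with allegedly.
Lee : t — does not combine with allegedly.
tall : ⟨t,⟨s,t⟩⟩ — does not combine with allegedly.
believes — combines: believes : ⟨⟨s,e⟩,t⟩ takes allegedly : ⟨s,e⟩ as argument, giving t.

believes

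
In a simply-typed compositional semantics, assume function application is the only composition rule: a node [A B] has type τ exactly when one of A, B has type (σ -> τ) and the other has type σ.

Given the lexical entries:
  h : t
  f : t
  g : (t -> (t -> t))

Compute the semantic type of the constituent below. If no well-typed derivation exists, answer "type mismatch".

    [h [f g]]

[f g]: (t -> (t -> t)) applied to t yields (t -> t).
[h [f g]]: (t -> t) applied to t yields t.

t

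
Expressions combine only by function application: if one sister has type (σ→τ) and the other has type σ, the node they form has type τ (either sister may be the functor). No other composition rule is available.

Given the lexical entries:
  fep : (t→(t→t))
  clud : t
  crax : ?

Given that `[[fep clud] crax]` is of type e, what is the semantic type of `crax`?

For [[fep clud] crax] to have type e with [fep clud] of type (t→t), crax must be the function: crax : ((t→t)→e).

((t→t)→e)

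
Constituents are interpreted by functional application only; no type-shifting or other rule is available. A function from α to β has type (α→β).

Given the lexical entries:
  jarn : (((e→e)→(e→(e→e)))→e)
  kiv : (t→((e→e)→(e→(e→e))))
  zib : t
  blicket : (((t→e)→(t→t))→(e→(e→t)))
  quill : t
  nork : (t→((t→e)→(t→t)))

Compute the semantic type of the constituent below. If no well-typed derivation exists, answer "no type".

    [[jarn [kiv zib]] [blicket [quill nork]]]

[kiv zib]: kiv is (t→((e→e)→(e→(e→e)))), zib is t; result ((e→e)→(e→(e→e))).
[jarn [kiv zib]]: jarn is (((e→e)→(e→(e→e)))→e), [kiv zib] is ((e→e)→(e→(e→e))); result e.
[quill nork]: nork is (t→((t→e)→(t→t))), quill is t; result ((t→e)→(t→t)).
[blicket [quill nork]]: blicket is (((t→e)→(t→t))→(e→(e→t))), [quill nork] is ((t→e)→(t→t)); result (e→(e→t)).
[[jarn [kiv zib]] [blicket [quill nork]]]: [blicket [quill nork]] is (e→(e→t)), [jarn [kiv zib]] is e; result (e→t).

(e→t)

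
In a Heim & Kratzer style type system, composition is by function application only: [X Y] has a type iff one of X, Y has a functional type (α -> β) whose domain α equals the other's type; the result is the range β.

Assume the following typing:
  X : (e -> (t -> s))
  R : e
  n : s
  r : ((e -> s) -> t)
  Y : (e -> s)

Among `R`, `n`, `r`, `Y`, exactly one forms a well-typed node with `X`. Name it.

R — combines: X : (e -> (t -> s)) takes R : e as argument, giving (t -> s).
n : s — no; X wants e, and n wants nothing (atomic).
r : ((e -> s) -> t) — no; X wants e, and r wants (e -> s).
Y : (e -> s) — no; X wants e, and Y wants e.

R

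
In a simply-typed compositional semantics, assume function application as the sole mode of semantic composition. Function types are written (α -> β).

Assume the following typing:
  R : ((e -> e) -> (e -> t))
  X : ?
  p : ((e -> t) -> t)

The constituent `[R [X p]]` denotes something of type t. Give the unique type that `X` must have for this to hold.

At [R [X p]] (required: t): R is ((e -> e) -> (e -> t)), which is not a function with range t; hence [X p] is the functor — type (((e -> e) -> (e -> t)) -> t).
At [X p] (required: (((e -> e) -> (e -> t)) -> t)): p is ((e -> t) -> t), which is not a function with range (((e -> e) -> (e -> t)) -> t); hence X is the functor — type (((e -> t) -> t) -> (((e -> e) -> (e -> t)) -> t)).

(((e -> t) -> t) -> (((e -> e) -> (e -> t)) -> t))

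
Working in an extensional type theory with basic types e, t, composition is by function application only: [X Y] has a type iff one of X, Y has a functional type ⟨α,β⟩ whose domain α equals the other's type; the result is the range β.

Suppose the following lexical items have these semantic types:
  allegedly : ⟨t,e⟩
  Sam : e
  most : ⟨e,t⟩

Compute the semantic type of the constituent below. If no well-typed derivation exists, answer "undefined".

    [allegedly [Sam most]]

[Sam most]: functor most : ⟨e,t⟩, argument Sam : e; result t.
[allegedly [Sam most]]: functor allegedly : ⟨t,e⟩, argument [Sam most] : t; result e.

e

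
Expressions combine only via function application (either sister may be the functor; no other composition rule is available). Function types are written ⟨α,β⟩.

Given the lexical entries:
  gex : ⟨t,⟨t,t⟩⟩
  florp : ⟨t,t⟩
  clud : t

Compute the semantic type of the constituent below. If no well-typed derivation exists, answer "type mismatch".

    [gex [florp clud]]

⟨t,t⟩

[florp clud]: functor florp : ⟨t,t⟩, argument clud : t; result t.
[gex [florp clud]]: functor gex : ⟨t,⟨t,t⟩⟩, argument [florp clud] : t; result ⟨t,t⟩.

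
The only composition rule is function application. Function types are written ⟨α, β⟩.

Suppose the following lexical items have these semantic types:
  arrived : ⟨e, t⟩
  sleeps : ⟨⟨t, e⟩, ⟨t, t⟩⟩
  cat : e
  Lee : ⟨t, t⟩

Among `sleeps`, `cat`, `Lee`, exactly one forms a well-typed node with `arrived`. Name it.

sleeps : ⟨⟨t, e⟩, ⟨t, t⟩⟩ — no; arrived wants e, and sleeps wants ⟨t, e⟩.
cat — combines: arrived : ⟨e, t⟩ takes cat : e as argument, giving t.
Lee : ⟨t, t⟩ — no; arrived wants e, and Lee wants t.

cat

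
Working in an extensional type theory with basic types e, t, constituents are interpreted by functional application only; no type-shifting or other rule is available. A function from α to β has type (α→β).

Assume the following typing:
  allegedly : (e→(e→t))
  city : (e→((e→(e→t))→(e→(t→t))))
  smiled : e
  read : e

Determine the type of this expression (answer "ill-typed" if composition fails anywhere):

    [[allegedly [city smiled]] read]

(t→t)

[city smiled]: (e→((e→(e→t))→(e→(t→t)))) applied to e yields ((e→(e→t))→(e→(t→t))).
[allegedly [city smiled]]: ((e→(e→t))→(e→(t→t))) applied to (e→(e→t)) yields (e→(t→t)).
[[allegedly [city smiled]] read]: (e→(t→t)) applied to e yields (t→t).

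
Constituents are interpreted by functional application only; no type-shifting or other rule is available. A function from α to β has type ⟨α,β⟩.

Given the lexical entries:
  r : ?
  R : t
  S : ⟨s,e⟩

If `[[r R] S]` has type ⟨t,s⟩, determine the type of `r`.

For [[r R] S] to have type ⟨t,s⟩ with S of type ⟨s,e⟩, [r R] must be the function: [r R] : ⟨⟨s,e⟩,⟨t,s⟩⟩.
For [r R] to have type ⟨⟨s,e⟩,⟨t,s⟩⟩ with R of type t, r must be the function: r : ⟨t,⟨⟨s,e⟩,⟨t,s⟩⟩⟩.

⟨t,⟨⟨s,e⟩,⟨t,s⟩⟩⟩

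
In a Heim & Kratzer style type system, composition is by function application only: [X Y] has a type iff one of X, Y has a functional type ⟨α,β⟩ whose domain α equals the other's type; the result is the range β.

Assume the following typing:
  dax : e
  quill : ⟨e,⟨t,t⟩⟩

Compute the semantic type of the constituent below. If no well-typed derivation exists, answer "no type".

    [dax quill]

[dax quill]: quill is ⟨e,⟨t,t⟩⟩, dax is e; result ⟨t,t⟩.

⟨t,t⟩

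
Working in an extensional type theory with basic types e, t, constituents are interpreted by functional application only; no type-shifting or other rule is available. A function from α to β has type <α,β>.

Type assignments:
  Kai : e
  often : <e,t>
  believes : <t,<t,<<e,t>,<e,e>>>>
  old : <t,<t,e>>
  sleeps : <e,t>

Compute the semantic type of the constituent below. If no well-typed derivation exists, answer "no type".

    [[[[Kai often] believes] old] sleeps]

no type

[Kai often] — often of type <e,t> combines with Kai of type e: type t.
[[Kai often] believes] — believes of type <t,<t,<<e,t>,<e,e>>>> combines with [Kai often] of type t: type <t,<<e,t>,<e,e>>>.
At [[[Kai often] believes] old]: neither <t,<<e,t>,<e,e>>> nor <t,<t,e>> can take the other as argument; the node is ill-typed.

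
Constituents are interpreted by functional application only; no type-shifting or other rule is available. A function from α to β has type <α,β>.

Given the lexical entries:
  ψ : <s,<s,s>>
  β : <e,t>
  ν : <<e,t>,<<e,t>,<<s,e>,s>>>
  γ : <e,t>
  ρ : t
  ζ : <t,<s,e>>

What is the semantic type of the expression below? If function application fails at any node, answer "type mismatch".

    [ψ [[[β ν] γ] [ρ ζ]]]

[β ν] — ν of type <<e,t>,<<e,t>,<<s,e>,s>>> combines with β of type <e,t>: type <<e,t>,<<s,e>,s>>.
[[β ν] γ] — [β ν] of type <<e,t>,<<s,e>,s>> combines with γ of type <e,t>: type <<s,e>,s>.
[ρ ζ] — ζ of type <t,<s,e>> combines with ρ of type t: type <s,e>.
[[[β ν] γ] [ρ ζ]] — [[β ν] γ] of type <<s,e>,s> combines with [ρ ζ] of type <s,e>: type s.
[ψ [[[β ν] γ] [ρ ζ]]] — ψ of type <s,<s,s>> combines with [[[β ν] γ] [ρ ζ]] of type s: type <s,s>.

<s,s>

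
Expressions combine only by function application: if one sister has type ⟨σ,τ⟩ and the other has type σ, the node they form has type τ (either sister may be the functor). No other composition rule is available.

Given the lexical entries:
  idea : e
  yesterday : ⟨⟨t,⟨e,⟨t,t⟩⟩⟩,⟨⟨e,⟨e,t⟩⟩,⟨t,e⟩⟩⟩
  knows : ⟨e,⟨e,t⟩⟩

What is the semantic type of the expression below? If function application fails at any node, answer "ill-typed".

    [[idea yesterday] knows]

ill-typed

[idea yesterday]: e and ⟨⟨t,⟨e,⟨t,t⟩⟩⟩,⟨⟨e,⟨e,t⟩⟩,⟨t,e⟩⟩⟩ cannot combine by function application — type clash.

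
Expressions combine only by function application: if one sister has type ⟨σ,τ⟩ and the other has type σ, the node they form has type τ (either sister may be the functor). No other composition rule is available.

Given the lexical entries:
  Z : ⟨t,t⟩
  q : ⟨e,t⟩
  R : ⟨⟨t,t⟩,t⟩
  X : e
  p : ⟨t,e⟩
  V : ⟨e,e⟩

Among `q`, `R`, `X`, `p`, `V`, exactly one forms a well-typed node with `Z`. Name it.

R

q : ⟨e,t⟩ — neither side's domain matches the other.
R — combines: R : ⟨⟨t,t⟩,t⟩ takes Z : ⟨t,t⟩ as argument, giving t.
X : e — neither side's domain matches the other.
p : ⟨t,e⟩ — neither side's domain matches the other.
V : ⟨e,e⟩ — neither side's domain matches the other.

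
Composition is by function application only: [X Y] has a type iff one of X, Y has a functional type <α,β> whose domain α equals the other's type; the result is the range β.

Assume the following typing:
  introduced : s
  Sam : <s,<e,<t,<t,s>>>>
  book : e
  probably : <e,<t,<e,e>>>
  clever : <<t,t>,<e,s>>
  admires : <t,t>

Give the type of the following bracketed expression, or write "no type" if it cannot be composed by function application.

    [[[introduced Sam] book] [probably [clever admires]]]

[introduced Sam]: Sam is <s,<e,<t,<t,s>>>>, introduced is s; result <e,<t,<t,s>>>.
[[introduced Sam] book]: [introduced Sam] is <e,<t,<t,s>>>, book is e; result <t,<t,s>>.
[clever admires]: clever is <<t,t>,<e,s>>, admires is <t,t>; result <e,s>.
[probably [clever admires]]: <e,<t,<e,e>>> with <e,s> — neither is a function whose domain matches the other; composition fails here.

no type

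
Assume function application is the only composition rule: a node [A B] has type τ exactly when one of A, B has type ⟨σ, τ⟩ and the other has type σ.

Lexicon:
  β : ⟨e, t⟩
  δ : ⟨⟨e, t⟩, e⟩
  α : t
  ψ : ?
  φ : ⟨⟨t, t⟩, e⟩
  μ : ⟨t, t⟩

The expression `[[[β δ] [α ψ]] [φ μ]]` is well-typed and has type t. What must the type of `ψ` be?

⟨t, ⟨e, ⟨e, t⟩⟩⟩

For [[[β δ] [α ψ]] [φ μ]] to have type t with [φ μ] of type e, [[β δ] [α ψ]] must be the function: [[β δ] [α ψ]] : ⟨e, t⟩.
For [[β δ] [α ψ]] to have type ⟨e, t⟩ with [β δ] of type e, [α ψ] must be the function: [α ψ] : ⟨e, ⟨e, t⟩⟩.
For [α ψ] to have type ⟨e, ⟨e, t⟩⟩ with α of type t, ψ must be the function: ψ : ⟨t, ⟨e, ⟨e, t⟩⟩⟩.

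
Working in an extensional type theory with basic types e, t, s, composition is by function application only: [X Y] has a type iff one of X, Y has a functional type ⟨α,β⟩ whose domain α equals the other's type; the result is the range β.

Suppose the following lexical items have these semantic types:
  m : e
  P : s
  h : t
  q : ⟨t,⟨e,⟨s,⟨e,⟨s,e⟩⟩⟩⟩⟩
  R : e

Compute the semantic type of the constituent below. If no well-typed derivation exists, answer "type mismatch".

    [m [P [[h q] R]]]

[h q]: ⟨t,⟨e,⟨s,⟨e,⟨s,e⟩⟩⟩⟩⟩ applied to t yields ⟨e,⟨s,⟨e,⟨s,e⟩⟩⟩⟩.
[[h q] R]: ⟨e,⟨s,⟨e,⟨s,e⟩⟩⟩⟩ applied to e yields ⟨s,⟨e,⟨s,e⟩⟩⟩.
[P [[h q] R]]: ⟨s,⟨e,⟨s,e⟩⟩⟩ applied to s yields ⟨e,⟨s,e⟩⟩.
[m [P [[h q] R]]]: ⟨e,⟨s,e⟩⟩ applied to e yields ⟨s,e⟩.

⟨s,e⟩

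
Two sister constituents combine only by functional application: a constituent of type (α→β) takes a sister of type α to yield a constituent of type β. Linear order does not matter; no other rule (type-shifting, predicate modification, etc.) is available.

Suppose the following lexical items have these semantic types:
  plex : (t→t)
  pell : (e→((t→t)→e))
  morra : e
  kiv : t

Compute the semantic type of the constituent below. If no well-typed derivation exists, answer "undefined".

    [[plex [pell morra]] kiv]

[pell morra]: functor pell : (e→((t→t)→e)), argument morra : e; result ((t→t)→e).
[plex [pell morra]]: functor [pell morra] : ((t→t)→e), argument plex : (t→t); result e.
[[plex [pell morra]] kiv]: e and t cannot combine by function application — type clash.

undefined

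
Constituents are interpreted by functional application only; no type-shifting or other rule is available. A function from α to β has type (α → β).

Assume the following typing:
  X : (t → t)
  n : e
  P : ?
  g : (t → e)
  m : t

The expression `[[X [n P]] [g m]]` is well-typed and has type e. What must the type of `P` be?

(e → ((t → t) → (e → e)))

[[X [n P]] [g m]] is required to be e. [g m] : e cannot yield e as functor, so [X [n P]] : (e → e).
[X [n P]] is required to be (e → e). X : (t → t) cannot yield (e → e) as functor, so [n P] : ((t → t) → (e → e)).
[n P] is required to be ((t → t) → (e → e)). n : e cannot yield ((t → t) → (e → e)) as functor, so P : (e → ((t → t) → (e → e))).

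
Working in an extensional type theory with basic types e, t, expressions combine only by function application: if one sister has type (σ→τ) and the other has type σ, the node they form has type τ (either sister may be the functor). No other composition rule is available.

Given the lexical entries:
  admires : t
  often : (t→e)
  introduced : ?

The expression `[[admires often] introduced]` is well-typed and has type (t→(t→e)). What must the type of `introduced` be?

(e→(t→(t→e)))

At [[admires often] introduced] (required: (t→(t→e))): [admires often] is e, which is not a function with range (t→(t→e)); hence introduced is the functor — type (e→(t→(t→e))).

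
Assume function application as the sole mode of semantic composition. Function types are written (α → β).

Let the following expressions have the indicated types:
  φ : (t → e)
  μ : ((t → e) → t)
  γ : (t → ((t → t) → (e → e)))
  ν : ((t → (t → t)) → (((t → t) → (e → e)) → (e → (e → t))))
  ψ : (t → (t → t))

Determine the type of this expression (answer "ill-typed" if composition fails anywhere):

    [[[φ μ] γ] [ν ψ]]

(e → (e → t))

At [φ μ], μ : ((t → e) → t) takes φ : (t → e), giving t.
At [[φ μ] γ], γ : (t → ((t → t) → (e → e))) takes [φ μ] : t, giving ((t → t) → (e → e)).
At [ν ψ], ν : ((t → (t → t)) → (((t → t) → (e → e)) → (e → (e → t)))) takes ψ : (t → (t → t)), giving (((t → t) → (e → e)) → (e → (e → t))).
At [[[φ μ] γ] [ν ψ]], [ν ψ] : (((t → t) → (e → e)) → (e → (e → t))) takes [[φ μ] γ] : ((t → t) → (e → e)), giving (e → (e → t)).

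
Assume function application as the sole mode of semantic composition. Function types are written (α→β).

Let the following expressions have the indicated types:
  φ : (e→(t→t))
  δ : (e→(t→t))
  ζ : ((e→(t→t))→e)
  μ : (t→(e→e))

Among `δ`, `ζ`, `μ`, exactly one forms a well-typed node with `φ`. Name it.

δ : (e→(t→t)) — φ needs e; δ needs e; neither fits.
ζ — combines: ζ : ((e→(t→t))→e) takes φ : (e→(t→t)) as argument, giving e.
μ : (t→(e→e)) — φ needs e; μ needs t; neither fits.

ζ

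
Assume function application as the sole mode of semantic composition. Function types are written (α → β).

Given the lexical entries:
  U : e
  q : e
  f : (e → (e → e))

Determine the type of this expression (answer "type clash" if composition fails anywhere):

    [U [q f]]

e

At [q f], f : (e → (e → e)) takes q : e, giving (e → e).
At [U [q f]], [q f] : (e → e) takes U : e, giving e.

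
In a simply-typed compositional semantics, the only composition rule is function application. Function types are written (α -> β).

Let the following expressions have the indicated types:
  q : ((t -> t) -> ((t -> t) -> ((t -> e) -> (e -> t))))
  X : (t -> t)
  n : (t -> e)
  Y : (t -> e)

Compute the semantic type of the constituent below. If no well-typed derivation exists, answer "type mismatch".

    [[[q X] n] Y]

type mismatch

[q X]: ((t -> t) -> ((t -> t) -> ((t -> e) -> (e -> t)))) applied to (t -> t) yields ((t -> t) -> ((t -> e) -> (e -> t))).
[[q X] n]: ((t -> t) -> ((t -> e) -> (e -> t))) and (t -> e) cannot combine by function application — type clash.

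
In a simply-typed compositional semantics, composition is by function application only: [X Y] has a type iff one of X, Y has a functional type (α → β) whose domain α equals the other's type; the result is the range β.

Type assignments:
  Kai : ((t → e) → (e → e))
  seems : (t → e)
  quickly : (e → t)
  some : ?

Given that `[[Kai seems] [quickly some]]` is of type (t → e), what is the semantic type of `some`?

For [[Kai seems] [quickly some]] to have type (t → e) with [Kai seems] of type (e → e), [quickly some] must be the function: [quickly some] : ((e → e) → (t → e)).
For [quickly some] to have type ((e → e) → (t → e)) with quickly of type (e → t), some must be the function: some : ((e → t) → ((e → e) → (t → e))).

((e → t) → ((e → e) → (t → e)))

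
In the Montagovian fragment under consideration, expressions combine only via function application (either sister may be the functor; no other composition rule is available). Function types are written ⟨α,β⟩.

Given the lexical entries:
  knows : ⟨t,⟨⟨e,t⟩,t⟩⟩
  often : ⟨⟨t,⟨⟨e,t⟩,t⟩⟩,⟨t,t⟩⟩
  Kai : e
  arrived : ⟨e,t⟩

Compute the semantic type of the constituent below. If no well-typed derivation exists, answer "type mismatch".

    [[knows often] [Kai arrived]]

At [knows often], often : ⟨⟨t,⟨⟨e,t⟩,t⟩⟩,⟨t,t⟩⟩ takes knows : ⟨t,⟨⟨e,t⟩,t⟩⟩, giving ⟨t,t⟩.
At [Kai arrived], arrived : ⟨e,t⟩ takes Kai : e, giving t.
At [[knows often] [Kai arrived]], [knows often] : ⟨t,t⟩ takes [Kai arrived] : t, giving t.

t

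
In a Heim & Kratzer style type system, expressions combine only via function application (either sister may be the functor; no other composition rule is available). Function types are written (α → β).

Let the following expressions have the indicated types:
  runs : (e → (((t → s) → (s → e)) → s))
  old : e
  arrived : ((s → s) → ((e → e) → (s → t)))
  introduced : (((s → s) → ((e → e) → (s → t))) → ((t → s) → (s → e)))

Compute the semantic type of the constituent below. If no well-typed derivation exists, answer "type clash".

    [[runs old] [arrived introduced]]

s

[runs old] — runs of type (e → (((t → s) → (s → e)) → s)) combines with old of type e: type (((t → s) → (s → e)) → s).
[arrived introduced] — introduced of type (((s → s) → ((e → e) → (s → t))) → ((t → s) → (s → e))) combines with arrived of type ((s → s) → ((e → e) → (s → t))): type ((t → s) → (s → e)).
[[runs old] [arrived introduced]] — [runs old] of type (((t → s) → (s → e)) → s) combines with [arrived introduced] of type ((t → s) → (s → e)): type s.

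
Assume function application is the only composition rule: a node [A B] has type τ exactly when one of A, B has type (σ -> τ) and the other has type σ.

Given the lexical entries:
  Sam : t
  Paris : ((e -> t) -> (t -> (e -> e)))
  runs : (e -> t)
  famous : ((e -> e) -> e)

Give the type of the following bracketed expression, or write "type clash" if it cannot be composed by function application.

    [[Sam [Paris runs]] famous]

[Paris runs] — Paris of type ((e -> t) -> (t -> (e -> e))) combines with runs of type (e -> t): type (t -> (e -> e)).
[Sam [Paris runs]] — [Paris runs] of type (t -> (e -> e)) combines with Sam of type t: type (e -> e).
[[Sam [Paris runs]] famous] — famous of type ((e -> e) -> e) combines with [Sam [Paris runs]] of type (e -> e): type e.

e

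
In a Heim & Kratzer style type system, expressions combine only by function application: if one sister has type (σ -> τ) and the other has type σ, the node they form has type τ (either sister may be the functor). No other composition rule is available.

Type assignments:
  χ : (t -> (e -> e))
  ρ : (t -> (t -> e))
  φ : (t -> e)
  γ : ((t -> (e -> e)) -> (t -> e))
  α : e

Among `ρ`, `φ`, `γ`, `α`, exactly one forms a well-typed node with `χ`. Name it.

ρ : (t -> (t -> e)) — χ needs t; ρ needs t; neither fits.
φ : (t -> e) — χ needs t; φ needs t; neither fits.
γ — combines: γ : ((t -> (e -> e)) -> (t -> e)) takes χ : (t -> (e -> e)) as argument, giving (t -> e).
α : e — χ needs t; α needs nothing (atomic); neither fits.

γ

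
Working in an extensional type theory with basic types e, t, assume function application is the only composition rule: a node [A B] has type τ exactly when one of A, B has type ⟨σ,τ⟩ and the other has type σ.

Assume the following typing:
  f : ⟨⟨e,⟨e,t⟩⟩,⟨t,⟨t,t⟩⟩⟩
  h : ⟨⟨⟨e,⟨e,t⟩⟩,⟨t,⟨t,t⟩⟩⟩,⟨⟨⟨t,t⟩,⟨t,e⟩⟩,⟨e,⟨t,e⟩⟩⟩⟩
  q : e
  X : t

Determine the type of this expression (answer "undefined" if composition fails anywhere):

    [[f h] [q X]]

undefined

[f h]: ⟨⟨⟨e,⟨e,t⟩⟩,⟨t,⟨t,t⟩⟩⟩,⟨⟨⟨t,t⟩,⟨t,e⟩⟩,⟨e,⟨t,e⟩⟩⟩⟩ applied to ⟨⟨e,⟨e,t⟩⟩,⟨t,⟨t,t⟩⟩⟩ yields ⟨⟨⟨t,t⟩,⟨t,e⟩⟩,⟨e,⟨t,e⟩⟩⟩.
[q X]: e and t cannot combine by function application — type clash.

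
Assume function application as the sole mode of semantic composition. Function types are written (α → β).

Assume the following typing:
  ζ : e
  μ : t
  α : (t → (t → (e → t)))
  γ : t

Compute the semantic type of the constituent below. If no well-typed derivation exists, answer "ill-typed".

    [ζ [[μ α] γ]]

t

[μ α]: functor α : (t → (t → (e → t))), argument μ : t; result (t → (e → t)).
[[μ α] γ]: functor [μ α] : (t → (e → t)), argument γ : t; result (e → t).
[ζ [[μ α] γ]]: functor [[μ α] γ] : (e → t), argument ζ : e; result t.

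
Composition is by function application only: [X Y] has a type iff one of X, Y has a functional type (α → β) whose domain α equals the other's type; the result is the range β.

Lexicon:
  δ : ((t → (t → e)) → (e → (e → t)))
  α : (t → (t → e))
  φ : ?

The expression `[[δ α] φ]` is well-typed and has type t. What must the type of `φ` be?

[[δ α] φ] must have type t. The sister [δ α] has type (e → (e → t)); that is not a function onto t, so φ must be the functor, of type ((e → (e → t)) → t).

((e → (e → t)) → t)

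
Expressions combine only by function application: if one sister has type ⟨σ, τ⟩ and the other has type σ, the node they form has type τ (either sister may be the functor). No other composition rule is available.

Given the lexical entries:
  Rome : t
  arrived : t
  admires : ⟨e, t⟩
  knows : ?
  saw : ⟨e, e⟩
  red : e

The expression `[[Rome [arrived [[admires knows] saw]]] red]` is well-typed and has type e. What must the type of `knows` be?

⟨⟨e, t⟩, ⟨⟨e, e⟩, ⟨t, ⟨t, ⟨e, e⟩⟩⟩⟩⟩

[[Rome [arrived [[admires knows] saw]]] red] must have type e. The sister red has type e; that is not a function onto e, so [Rome [arrived [[admires knows] saw]]] must be the functor, of type ⟨e, e⟩.
[Rome [arrived [[admires knows] saw]]] must have type ⟨e, e⟩. The sister Rome has type t; that is not a function onto ⟨e, e⟩, so [arrived [[admires knows] saw]] must be the functor, of type ⟨t, ⟨e, e⟩⟩.
[arrived [[admires knows] saw]] must have type ⟨t, ⟨e, e⟩⟩. The sister arrived has type t; that is not a function onto ⟨t, ⟨e, e⟩⟩, so [[admires knows] saw] must be the functor, of type ⟨t, ⟨t, ⟨e, e⟩⟩⟩.
[[admires knows] saw] must have type ⟨t, ⟨t, ⟨e, e⟩⟩⟩. The sister saw has type ⟨e, e⟩; that is not a function onto ⟨t, ⟨t, ⟨e, e⟩⟩⟩, so [admires knows] must be the functor, of type ⟨⟨e, e⟩, ⟨t, ⟨t, ⟨e, e⟩⟩⟩⟩.
[admires knows] must have type ⟨⟨e, e⟩, ⟨t, ⟨t, ⟨e, e⟩⟩⟩⟩. The sister admires has type ⟨e, t⟩; that is not a function onto ⟨⟨e, e⟩, ⟨t, ⟨t, ⟨e, e⟩⟩⟩⟩, so knows must be the functor, of type ⟨⟨e, t⟩, ⟨⟨e, e⟩, ⟨t, ⟨t, ⟨e, e⟩⟩⟩⟩⟩.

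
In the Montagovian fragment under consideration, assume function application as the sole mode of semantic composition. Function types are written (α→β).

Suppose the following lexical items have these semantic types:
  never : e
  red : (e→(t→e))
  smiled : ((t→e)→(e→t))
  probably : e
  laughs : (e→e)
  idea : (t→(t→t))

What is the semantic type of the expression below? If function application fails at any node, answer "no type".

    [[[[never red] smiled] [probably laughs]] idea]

(t→t)

[never red]: red is (e→(t→e)), never is e; result (t→e).
[[never red] smiled]: smiled is ((t→e)→(e→t)), [never red] is (t→e); result (e→t).
[probably laughs]: laughs is (e→e), probably is e; result e.
[[[never red] smiled] [probably laughs]]: [[never red] smiled] is (e→t), [probably laughs] is e; result t.
[[[[never red] smiled] [probably laughs]] idea]: idea is (t→(t→t)), [[[never red] smiled] [probably laughs]] is t; result (t→t).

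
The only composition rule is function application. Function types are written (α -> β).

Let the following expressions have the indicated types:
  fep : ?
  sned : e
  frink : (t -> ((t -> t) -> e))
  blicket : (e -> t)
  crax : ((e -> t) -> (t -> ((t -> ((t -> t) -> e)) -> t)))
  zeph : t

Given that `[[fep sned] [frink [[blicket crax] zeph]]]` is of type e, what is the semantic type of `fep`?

(e -> (t -> e))

[[fep sned] [frink [[blicket crax] zeph]]] is required to be e. [frink [[blicket crax] zeph]] : t cannot yield e as functor, so [fep sned] : (t -> e).
[fep sned] is required to be (t -> e). sned : e cannot yield (t -> e) as functor, so fep : (e -> (t -> e)).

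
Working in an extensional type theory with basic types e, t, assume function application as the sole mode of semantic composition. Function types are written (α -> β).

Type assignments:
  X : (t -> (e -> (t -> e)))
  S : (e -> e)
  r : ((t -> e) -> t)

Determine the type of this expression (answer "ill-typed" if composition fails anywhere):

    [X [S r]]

ill-typed

At [S r]: neither (e -> e) nor ((t -> e) -> t) can take the other as argument; the node is ill-typed.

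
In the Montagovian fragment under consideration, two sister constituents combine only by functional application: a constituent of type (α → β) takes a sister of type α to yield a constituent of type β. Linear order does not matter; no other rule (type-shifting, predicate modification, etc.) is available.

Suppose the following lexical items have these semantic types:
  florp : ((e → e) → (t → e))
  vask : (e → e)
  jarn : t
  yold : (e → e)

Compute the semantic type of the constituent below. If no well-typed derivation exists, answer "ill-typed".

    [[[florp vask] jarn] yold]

e

[florp vask]: functor florp : ((e → e) → (t → e)), argument vask : (e → e); result (t → e).
[[florp vask] jarn]: functor [florp vask] : (t → e), argument jarn : t; result e.
[[[florp vask] jarn] yold]: functor yold : (e → e), argument [[florp vask] jarn] : e; result e.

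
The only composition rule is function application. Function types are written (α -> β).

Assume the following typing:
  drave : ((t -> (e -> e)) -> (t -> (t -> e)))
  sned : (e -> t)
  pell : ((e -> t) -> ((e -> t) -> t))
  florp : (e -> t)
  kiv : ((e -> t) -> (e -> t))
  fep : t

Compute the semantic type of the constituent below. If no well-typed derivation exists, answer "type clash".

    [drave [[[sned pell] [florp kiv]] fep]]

type clash

[sned pell]: pell is ((e -> t) -> ((e -> t) -> t)), sned is (e -> t); result ((e -> t) -> t).
[florp kiv]: kiv is ((e -> t) -> (e -> t)), florp is (e -> t); result (e -> t).
[[sned pell] [florp kiv]]: [sned pell] is ((e -> t) -> t), [florp kiv] is (e -> t); result t.
[[[sned pell] [florp kiv]] fep]: t with t — neither is a function whose domain matches the other; composition fails here.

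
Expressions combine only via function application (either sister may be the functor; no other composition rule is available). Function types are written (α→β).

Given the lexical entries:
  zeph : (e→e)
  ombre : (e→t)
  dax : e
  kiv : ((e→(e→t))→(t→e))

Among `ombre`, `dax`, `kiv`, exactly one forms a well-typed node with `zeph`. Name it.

dax

ombre : (e→t) — zeph needs e; ombre needs e; neither fits.
dax — combines: zeph : (e→e) takes dax : e as argument, giving e.
kiv : ((e→(e→t))→(t→e)) — zeph needs e; kiv needs (e→(e→t)); neither fits.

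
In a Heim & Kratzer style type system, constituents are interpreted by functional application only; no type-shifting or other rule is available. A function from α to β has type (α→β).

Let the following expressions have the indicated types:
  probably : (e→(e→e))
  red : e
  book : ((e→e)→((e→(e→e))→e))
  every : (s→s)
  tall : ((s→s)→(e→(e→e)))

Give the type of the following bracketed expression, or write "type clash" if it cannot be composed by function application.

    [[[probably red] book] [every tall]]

e

[probably red] — probably of type (e→(e→e)) combines with red of type e: type (e→e).
[[probably red] book] — book of type ((e→e)→((e→(e→e))→e)) combines with [probably red] of type (e→e): type ((e→(e→e))→e).
[every tall] — tall of type ((s→s)→(e→(e→e))) combines with every of type (s→s): type (e→(e→e)).
[[[probably red] book] [every tall]] — [[probably red] book] of type ((e→(e→e))→e) combines with [every tall] of type (e→(e→e)): type e.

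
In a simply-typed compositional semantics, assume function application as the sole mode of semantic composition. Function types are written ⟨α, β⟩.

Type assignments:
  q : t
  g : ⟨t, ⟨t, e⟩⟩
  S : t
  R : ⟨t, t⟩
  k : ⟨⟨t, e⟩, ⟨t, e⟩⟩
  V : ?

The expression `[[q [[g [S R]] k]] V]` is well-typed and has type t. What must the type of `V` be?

⟨e, t⟩

[[q [[g [S R]] k]] V] must have type t. The sister [q [[g [S R]] k]] has type e; that is not a function onto t, so V must be the functor, of type ⟨e, t⟩.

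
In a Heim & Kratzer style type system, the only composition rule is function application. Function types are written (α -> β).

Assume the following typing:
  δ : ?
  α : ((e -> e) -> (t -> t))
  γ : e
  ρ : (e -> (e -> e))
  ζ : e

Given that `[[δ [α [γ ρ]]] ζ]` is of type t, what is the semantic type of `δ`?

[[δ [α [γ ρ]]] ζ] is required to be t. ζ : e cannot yield t as functor, so [δ [α [γ ρ]]] : (e -> t).
[δ [α [γ ρ]]] is required to be (e -> t). [α [γ ρ]] : (t -> t) cannot yield (e -> t) as functor, so δ : ((t -> t) -> (e -> t)).

((t -> t) -> (e -> t))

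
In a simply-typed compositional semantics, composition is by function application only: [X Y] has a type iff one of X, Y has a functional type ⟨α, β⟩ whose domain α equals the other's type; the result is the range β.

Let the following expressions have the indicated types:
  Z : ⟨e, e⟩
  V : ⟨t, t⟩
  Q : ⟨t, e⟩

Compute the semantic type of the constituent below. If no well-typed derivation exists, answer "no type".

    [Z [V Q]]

At [V Q]: neither ⟨t, t⟩ nor ⟨t, e⟩ can take the other as argument; the node is ill-typed.

no type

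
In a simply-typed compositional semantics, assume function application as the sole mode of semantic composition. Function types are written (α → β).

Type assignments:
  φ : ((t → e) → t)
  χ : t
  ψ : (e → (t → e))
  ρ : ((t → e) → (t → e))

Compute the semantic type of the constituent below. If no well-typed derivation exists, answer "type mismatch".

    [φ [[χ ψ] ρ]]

At [χ ψ]: neither t nor (e → (t → e)) can take the other as argument; the node is ill-typed.

type mismatch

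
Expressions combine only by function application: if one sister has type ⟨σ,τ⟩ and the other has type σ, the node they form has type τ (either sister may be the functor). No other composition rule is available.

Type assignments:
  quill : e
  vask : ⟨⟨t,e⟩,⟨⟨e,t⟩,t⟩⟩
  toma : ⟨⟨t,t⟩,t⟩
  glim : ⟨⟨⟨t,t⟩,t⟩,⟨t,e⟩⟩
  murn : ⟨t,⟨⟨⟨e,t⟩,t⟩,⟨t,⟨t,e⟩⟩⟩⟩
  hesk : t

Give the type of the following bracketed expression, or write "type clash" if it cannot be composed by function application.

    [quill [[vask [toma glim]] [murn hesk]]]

type clash

[toma glim]: ⟨⟨⟨t,t⟩,t⟩,⟨t,e⟩⟩ applied to ⟨⟨t,t⟩,t⟩ yields ⟨t,e⟩.
[vask [toma glim]]: ⟨⟨t,e⟩,⟨⟨e,t⟩,t⟩⟩ applied to ⟨t,e⟩ yields ⟨⟨e,t⟩,t⟩.
[murn hesk]: ⟨t,⟨⟨⟨e,t⟩,t⟩,⟨t,⟨t,e⟩⟩⟩⟩ applied to t yields ⟨⟨⟨e,t⟩,t⟩,⟨t,⟨t,e⟩⟩⟩.
[[vask [toma glim]] [murn hesk]]: ⟨⟨⟨e,t⟩,t⟩,⟨t,⟨t,e⟩⟩⟩ applied to ⟨⟨e,t⟩,t⟩ yields ⟨t,⟨t,e⟩⟩.
[quill [[vask [toma glim]] [murn hesk]]]: e and ⟨t,⟨t,e⟩⟩ cannot combine by function application — type clash.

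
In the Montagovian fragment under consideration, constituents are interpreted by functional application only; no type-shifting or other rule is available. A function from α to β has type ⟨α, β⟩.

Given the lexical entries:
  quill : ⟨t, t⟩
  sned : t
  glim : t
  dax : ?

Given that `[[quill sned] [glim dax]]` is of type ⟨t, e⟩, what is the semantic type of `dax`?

⟨t, ⟨t, ⟨t, e⟩⟩⟩

[[quill sned] [glim dax]] is required to be ⟨t, e⟩. [quill sned] : t cannot yield ⟨t, e⟩ as functor, so [glim dax] : ⟨t, ⟨t, e⟩⟩.
[glim dax] is required to be ⟨t, ⟨t, e⟩⟩. glim : t cannot yield ⟨t, ⟨t, e⟩⟩ as functor, so dax : ⟨t, ⟨t, ⟨t, e⟩⟩⟩.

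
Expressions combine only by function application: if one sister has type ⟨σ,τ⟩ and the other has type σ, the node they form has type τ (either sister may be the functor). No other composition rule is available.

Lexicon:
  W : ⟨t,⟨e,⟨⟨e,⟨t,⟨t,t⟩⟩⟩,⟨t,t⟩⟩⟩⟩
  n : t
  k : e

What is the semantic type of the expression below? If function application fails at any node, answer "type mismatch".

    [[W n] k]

⟨⟨e,⟨t,⟨t,t⟩⟩⟩,⟨t,t⟩⟩

[W n]: functor W : ⟨t,⟨e,⟨⟨e,⟨t,⟨t,t⟩⟩⟩,⟨t,t⟩⟩⟩⟩, argument n : t; result ⟨e,⟨⟨e,⟨t,⟨t,t⟩⟩⟩,⟨t,t⟩⟩⟩.
[[W n] k]: functor [W n] : ⟨e,⟨⟨e,⟨t,⟨t,t⟩⟩⟩,⟨t,t⟩⟩⟩, argument k : e; result ⟨⟨e,⟨t,⟨t,t⟩⟩⟩,⟨t,t⟩⟩.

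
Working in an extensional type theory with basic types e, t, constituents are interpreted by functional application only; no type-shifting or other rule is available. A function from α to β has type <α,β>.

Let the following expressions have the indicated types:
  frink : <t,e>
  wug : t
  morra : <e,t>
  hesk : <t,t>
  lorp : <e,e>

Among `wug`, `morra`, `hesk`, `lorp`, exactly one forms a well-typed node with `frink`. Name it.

wug — combines: frink : <t,e> takes wug : t as argument, giving e.
morra : <e,t> — no; frink wants t, and morra wants e.
hesk : <t,t> — no; frink wants t, and hesk wants t.
lorp : <e,e> — no; frink wants t, and lorp wants e.

wug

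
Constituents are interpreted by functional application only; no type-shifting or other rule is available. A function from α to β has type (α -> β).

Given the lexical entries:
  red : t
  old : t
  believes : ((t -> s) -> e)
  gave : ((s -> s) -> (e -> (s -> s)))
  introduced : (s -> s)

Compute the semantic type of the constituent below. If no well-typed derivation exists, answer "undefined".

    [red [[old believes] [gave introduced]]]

At [old believes]: neither t nor ((t -> s) -> e) can take the other as argument; the node is ill-typed.

undefined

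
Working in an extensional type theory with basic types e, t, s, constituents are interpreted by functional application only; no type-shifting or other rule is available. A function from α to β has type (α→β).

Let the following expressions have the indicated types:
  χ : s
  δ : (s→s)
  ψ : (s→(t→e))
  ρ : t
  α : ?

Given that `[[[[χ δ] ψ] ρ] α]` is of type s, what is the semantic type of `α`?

(e→s)

[[[[χ δ] ψ] ρ] α] must have type s. The sister [[[χ δ] ψ] ρ] has type e; that is not a function onto s, so α must be the functor, of type (e→s).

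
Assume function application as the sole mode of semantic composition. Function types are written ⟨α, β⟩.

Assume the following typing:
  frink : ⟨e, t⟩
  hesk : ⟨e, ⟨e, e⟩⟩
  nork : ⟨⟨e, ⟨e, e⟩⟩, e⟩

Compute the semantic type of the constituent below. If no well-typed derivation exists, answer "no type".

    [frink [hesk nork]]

[hesk nork]: ⟨⟨e, ⟨e, e⟩⟩, e⟩ applied to ⟨e, ⟨e, e⟩⟩ yields e.
[frink [hesk nork]]: ⟨e, t⟩ applied to e yields t.

t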